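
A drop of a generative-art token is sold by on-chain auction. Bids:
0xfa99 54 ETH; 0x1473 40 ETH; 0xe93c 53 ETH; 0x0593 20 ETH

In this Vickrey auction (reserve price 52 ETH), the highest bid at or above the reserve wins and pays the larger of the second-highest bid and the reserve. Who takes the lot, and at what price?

0xfa99 pays 53 ETH

Rule: the highest bid at or above the reserve wins and pays the larger of the second-highest bid and the reserve.
Bids in order: 54 (0xfa99) > 53 (0xe93c) > 40 (0x1473) > 20 (0x0593)
Highest eligible bid: 0xfa99 at 54 ETH.
max(second-highest 53 ETH, reserve 52 ETH) = 53 ETH; the reserve does not bind.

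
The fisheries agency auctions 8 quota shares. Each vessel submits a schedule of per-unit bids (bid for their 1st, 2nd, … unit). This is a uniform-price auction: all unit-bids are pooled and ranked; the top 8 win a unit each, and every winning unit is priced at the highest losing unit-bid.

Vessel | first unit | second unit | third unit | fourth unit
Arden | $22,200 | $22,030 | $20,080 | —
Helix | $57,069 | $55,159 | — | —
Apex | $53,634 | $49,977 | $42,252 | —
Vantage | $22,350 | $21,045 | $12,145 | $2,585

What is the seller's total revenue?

Total revenue: $168,360

Pooled unit-bids ranked (top 8): 57,069 (Helix-1), 55,159 (Helix-2), 53,634 (Apex-1), 49,977 (Apex-2), 42,252 (Apex-3), 22,350 (Vantage-1), 22,200 (Arden-1), 22,030 (Arden-2)
Highest rejected unit-bid = $21,045.
Allocation: Apex 3, Arden 2, Helix 2, Vantage 1. Every unit priced at $21,045.
Revenue = 8 × 21,045 = $168,360.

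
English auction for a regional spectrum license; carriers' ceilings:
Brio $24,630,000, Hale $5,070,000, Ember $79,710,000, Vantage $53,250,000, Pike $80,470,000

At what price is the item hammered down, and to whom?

Limits ranked: 80,470,000 (Pike) > 79,710,000 (Ember) > 53,250,000 (Vantage) > 24,630,000 (Brio) > 5,070,000 (Hale)
Once the price passes $79,710,000, only Pike is left; the hammer falls at Ember's limit of $79,710,000.

Pike wins at $79,710,000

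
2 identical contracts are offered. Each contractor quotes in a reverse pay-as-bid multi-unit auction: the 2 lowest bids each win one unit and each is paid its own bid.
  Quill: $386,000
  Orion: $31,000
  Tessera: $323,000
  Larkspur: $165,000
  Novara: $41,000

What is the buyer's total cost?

Bids ranked low→high: 31,000 (Orion), 41,000 (Novara), 165,000 (Larkspur), 323,000 (Tessera), …
Lowest 2: Orion, Novara.
Total cost = 31,000 + 41,000 = $72,000.

Total cost: $72,000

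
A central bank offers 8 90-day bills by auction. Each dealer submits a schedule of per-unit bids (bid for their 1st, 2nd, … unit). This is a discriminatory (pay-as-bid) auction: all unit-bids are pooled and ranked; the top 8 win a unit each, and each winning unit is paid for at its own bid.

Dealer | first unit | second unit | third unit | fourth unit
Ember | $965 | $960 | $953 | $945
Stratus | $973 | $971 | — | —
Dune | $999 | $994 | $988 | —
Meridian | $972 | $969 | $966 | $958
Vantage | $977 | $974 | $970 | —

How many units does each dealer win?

Dune 3, Meridian 1, Stratus 2, Vantage 2

All unit-bids, highest first — top 8: 999 (Dune-1), 994 (Dune-2), 988 (Dune-3), 977 (Vantage-1), 974 (Vantage-2), 973 (Stratus-1), 972 (Meridian-1), 971 (Stratus-2)
Next rejected bid: $970 (not a price — pay-as-bid).
Allocation: Dune 3, Meridian 1, Stratus 2, Vantage 2.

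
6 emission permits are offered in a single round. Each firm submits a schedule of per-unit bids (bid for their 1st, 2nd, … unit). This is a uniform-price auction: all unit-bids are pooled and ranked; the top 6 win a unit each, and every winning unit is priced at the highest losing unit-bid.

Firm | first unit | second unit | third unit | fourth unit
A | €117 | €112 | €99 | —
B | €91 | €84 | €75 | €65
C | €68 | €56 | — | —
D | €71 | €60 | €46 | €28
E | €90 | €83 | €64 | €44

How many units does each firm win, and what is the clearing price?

Pooled unit-bids ranked (top 6): 117 (A-1), 112 (A-2), 99 (A-3), 91 (B-1), 90 (E-1), 84 (B-2)
Highest rejected unit-bid = €83.
Allocation: A 3, B 2, E 1.

A 3, B 2, E 1; clearing price €83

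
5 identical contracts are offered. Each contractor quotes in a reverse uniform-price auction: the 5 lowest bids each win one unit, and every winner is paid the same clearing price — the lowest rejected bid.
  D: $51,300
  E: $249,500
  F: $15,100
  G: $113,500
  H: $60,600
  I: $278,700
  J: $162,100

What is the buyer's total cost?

Total cost: $1,247,500

Bids ranked low→high: 15,100 (F), 51,300 (D), 60,600 (H), 113,500 (G), 162,100 (J), 249,500 (E), 278,700 (I)
The 5 lowest are F, D, H, G, J.
First losing bid is E's $249,500, which sets the uniform price.
Total cost = 5 × $249,500 = $1,247,500.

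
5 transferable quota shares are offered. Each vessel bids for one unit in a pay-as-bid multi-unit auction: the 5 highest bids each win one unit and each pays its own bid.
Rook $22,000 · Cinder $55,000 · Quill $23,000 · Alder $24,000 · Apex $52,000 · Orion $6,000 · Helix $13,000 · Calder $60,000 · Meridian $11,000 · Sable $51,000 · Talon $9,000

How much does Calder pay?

Sorting: 60,000 (Calder), 55,000 (Cinder), 52,000 (Apex), 51,000 (Sable), 24,000 (Alder), 23,000 (Quill), 22,000 (Rook), …
The 5 highest are Calder, Cinder, Apex, Sable, Alder.
Calder wins → own bid $60,000.

Calder pays $60,000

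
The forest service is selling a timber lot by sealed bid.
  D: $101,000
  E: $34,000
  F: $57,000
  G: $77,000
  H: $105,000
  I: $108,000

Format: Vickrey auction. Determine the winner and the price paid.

Rule: the highest bidder wins and pays the second-highest bid.
Bids ranked: 108,000 (I) > 105,000 (H) > 101,000 (D) > 77,000 (G) > 57,000 (F) > 34,000 (E)
I is highest; pays the second-highest bid, $105,000.

I pays $105,000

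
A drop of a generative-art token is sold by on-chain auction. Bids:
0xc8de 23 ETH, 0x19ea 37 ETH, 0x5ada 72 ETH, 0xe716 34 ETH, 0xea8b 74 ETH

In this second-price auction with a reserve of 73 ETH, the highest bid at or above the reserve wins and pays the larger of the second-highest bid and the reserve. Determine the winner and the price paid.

0xea8b pays 73 ETH

Second-price auction with a reserve of 73 ETH: the highest bid at or above the reserve wins and pays the larger of the second-highest bid and the reserve.
Sorting bids: 74 (0xea8b) > 72 (0x5ada) > 37 (0x19ea) > 34 (0xe716) > 23 (0xc8de)
0xea8b has the top bid at or above the reserve (74 ETH).
Second-highest bid 72 ETH is below the reserve 73 ETH, so the reserve binds → payment 73 ETH.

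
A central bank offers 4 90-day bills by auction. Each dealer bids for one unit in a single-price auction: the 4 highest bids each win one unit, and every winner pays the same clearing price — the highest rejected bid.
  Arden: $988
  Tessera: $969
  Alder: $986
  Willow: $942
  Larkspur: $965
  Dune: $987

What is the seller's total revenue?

Total revenue: $3,860

Ordering the bids: 988 (Arden), 987 (Dune), 986 (Alder), 969 (Tessera), 965 (Larkspur), 942 (Willow)
The 4 highest are Arden, Dune, Alder, Tessera.
Highest unsuccessful bid: $965 → clearing price.
Total revenue = 4 × $965 = $3,860.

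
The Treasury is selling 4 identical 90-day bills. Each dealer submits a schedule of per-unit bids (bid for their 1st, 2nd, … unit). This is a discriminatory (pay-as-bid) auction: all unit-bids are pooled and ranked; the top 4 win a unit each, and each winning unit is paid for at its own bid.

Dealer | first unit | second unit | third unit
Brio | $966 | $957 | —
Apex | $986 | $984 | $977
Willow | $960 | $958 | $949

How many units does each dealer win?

Apex 3, Brio 1

Pooled unit-bids ranked (top 4): 986 (Apex-1), 984 (Apex-2), 977 (Apex-3), 966 (Brio-1)
Next rejected bid: $960 (not a price — pay-as-bid).
Allocation: Apex 3, Brio 1.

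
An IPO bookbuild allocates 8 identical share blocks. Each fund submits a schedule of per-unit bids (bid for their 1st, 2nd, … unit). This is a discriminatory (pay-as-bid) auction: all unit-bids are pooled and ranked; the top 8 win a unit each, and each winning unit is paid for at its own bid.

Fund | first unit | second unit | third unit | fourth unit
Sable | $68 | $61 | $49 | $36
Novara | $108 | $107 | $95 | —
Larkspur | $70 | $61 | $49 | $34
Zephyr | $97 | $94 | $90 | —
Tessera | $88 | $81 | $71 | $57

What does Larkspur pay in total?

Larkspur pays $0

Pooled unit-bids ranked (top 8): 108 (Novara-1), 107 (Novara-2), 97 (Zephyr-1), 95 (Novara-3), 94 (Zephyr-2), 90 (Zephyr-3), 88 (Tessera-1), 81 (Tessera-2)
Next rejected bid: $71 (not a price — pay-as-bid).
Larkspur wins no units.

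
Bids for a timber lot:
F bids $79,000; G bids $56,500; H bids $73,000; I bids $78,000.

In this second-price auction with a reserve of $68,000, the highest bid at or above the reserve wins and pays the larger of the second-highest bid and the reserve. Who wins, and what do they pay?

Bids in order: 79,000 (F) > 78,000 (I) > 73,000 (H) > 56,500 (G)
Highest eligible bid: F at $79,000.
max(second-highest $78,000, reserve $68,000) = $78,000; the reserve does not bind.

F pays $78,000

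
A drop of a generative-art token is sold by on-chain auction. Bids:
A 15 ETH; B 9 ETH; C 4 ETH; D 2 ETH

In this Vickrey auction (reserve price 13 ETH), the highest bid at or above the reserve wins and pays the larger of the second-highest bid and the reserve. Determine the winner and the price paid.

A pays 13 ETH

Bids ranked: 15 (A) > 9 (B) > 4 (C) > 2 (D)
A has the top bid at or above the reserve (15 ETH).
max(second-highest 9 ETH, reserve 13 ETH) = 13 ETH.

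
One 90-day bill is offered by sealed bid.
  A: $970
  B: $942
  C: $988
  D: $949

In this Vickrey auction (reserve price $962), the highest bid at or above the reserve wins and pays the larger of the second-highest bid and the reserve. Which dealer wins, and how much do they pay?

Sorting bids: 988 (C) > 970 (A) > 949 (D) > 942 (B)
Highest eligible bid: C at $988.
max(second-highest $970, reserve $962) = $970; the reserve does not bind.

C pays $970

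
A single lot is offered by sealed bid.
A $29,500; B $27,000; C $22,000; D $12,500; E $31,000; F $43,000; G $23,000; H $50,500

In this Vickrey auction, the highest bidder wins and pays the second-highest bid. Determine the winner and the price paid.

H pays $43,000

Bids ranked: 50,500 (H) > 43,000 (F) > 31,000 (E) > 29,500 (A) > 27,000 (B) > 23,000 (G) > …
H wins with the highest bid; price is set by the runner-up at $43,000.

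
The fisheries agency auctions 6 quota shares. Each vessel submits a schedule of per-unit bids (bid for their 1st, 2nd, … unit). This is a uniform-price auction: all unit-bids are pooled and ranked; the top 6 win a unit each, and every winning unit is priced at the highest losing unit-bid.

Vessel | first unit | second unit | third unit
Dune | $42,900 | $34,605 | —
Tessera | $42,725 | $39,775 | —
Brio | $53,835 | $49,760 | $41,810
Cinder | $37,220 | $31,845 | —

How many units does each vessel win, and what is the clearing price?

Pooled unit-bids ranked (top 6): 53,835 (Brio-1), 49,760 (Brio-2), 42,900 (Dune-1), 42,725 (Tessera-1), 41,810 (Brio-3), 39,775 (Tessera-2)
First bid not allocated: $37,220.
Allocation: Brio 3, Dune 1, Tessera 2.

Brio 3, Dune 1, Tessera 2; clearing price $37,220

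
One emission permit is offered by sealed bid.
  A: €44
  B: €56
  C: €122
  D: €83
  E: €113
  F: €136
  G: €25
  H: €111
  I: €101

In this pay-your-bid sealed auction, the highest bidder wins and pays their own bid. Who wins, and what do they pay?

Pay-your-bid sealed auction: the highest bidder wins and pays their own bid.
Bids ranked: 136 (F) > 122 (C) > 113 (E) > 111 (H) > 101 (I) > 83 (D) > …
F has the highest bid and pays exactly that: €136.

F pays €136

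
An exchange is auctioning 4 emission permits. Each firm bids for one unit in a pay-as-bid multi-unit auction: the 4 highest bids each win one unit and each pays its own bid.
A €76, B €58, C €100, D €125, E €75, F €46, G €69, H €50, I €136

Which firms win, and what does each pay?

Sorting: 136 (I), 125 (D), 100 (C), 76 (A), 75 (E), 69 (G), …
The 4 highest are I, D, C, A.
Each winner pays its own bid: I €136, D €125, C €100, A €76.

I €136, D €125, C €100, A €76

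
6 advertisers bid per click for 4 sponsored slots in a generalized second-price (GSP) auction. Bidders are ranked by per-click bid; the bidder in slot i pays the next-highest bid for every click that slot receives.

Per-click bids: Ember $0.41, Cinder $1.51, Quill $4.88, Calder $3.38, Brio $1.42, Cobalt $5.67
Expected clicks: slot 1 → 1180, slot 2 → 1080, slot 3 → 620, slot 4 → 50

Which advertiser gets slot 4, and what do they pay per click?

Cinder; $1.42 per click

Ranked by bid: $5.67 (Cobalt) > $4.88 (Quill) > $3.38 (Calder) > $1.51 (Cinder) > $1.42 (Brio) > …
Slot 4 goes to the fourth-ranked bidder, Cinder, who pays the next bid down: $1.42/click.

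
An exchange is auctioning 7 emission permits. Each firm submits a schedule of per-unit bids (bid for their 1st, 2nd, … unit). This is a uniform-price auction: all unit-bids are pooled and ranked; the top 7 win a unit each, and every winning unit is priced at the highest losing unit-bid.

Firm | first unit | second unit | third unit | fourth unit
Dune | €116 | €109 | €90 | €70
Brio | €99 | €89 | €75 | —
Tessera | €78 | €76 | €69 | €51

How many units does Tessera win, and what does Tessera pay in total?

Merging the schedules and taking the best 7: 116 (Dune-1), 109 (Dune-2), 99 (Brio-1), 90 (Dune-3), 89 (Brio-2), 78 (Tessera-1), 76 (Tessera-2)
Highest rejected unit-bid = €75.
Tessera wins 2 unit(s) at €75 each.

Tessera: 2 units, pays €150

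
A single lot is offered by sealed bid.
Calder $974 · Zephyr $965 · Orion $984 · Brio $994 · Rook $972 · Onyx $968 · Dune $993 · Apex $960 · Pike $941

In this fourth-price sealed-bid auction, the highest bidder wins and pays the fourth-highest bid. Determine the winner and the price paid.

Brio pays $974

Bids in order: 994 (Brio) > 993 (Dune) > 984 (Orion) > 974 (Calder) > 972 (Rook) > 968 (Onyx) > …
Brio is highest; pays the fourth-highest bid, $974.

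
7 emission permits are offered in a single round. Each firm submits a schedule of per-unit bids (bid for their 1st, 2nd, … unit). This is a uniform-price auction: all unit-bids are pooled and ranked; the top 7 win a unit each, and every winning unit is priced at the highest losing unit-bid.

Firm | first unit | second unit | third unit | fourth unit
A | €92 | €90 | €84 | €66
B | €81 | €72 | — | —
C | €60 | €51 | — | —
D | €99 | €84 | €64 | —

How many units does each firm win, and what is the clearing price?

A 3, B 2, D 2; clearing price €66

Pooled unit-bids ranked (top 7): 99 (D-1), 92 (A-1), 90 (A-2), 84 (A-3), 84 (D-2), 81 (B-1), 72 (B-2)
Highest rejected unit-bid = €66.
Allocation: A 3, B 2, D 2.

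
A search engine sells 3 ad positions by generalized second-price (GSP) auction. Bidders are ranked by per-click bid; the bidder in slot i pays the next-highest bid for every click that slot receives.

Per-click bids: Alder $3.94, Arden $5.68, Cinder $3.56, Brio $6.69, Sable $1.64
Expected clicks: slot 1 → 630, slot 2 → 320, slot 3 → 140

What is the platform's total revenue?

Sorting advertisers: $6.69 (Brio) > $5.68 (Arden) > $3.94 (Alder) > $3.56 (Cinder) > …
Slot 1: Brio pays $5.68 × 630 = $3578.40
Slot 2: Arden pays $3.94 × 320 = $1260.80
Slot 3: Alder pays $3.56 × 140 = $498.40
Total = $5337.60

Total revenue: $5337.60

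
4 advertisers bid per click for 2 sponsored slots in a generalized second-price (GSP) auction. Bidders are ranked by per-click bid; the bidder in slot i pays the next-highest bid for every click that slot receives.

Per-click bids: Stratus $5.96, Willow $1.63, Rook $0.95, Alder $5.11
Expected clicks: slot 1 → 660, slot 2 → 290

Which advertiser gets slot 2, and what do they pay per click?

Ranked by bid: $5.96 (Stratus) > $5.11 (Alder) > $1.63 (Willow) > …
Slot 2 goes to the second-ranked bidder, Alder, who pays the next bid down: $1.63/click.

Alder; $1.63 per click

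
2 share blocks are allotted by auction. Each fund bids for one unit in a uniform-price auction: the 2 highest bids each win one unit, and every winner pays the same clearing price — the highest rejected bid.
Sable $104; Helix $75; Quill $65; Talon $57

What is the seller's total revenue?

Ordering the bids: 104 (Sable), 75 (Helix), 65 (Quill), 57 (Talon)
The 2 highest are Sable, Helix.
First losing bid is Quill's $65, which sets the uniform price.
Total revenue = 2 × $65 = $130.

Total revenue: $130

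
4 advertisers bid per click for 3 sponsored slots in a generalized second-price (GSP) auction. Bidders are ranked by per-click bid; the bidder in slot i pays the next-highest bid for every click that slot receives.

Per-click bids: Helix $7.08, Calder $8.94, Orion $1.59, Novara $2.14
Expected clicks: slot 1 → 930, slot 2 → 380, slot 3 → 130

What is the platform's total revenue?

Ranked by bid: $8.94 (Calder) > $7.08 (Helix) > $2.14 (Novara) > $1.59 (Orion)
Slot 1: Calder pays $7.08 × 930 = $6584.40
Slot 2: Helix pays $2.14 × 380 = $813.20
Slot 3: Novara pays $1.59 × 130 = $206.70
Total = $7604.30

Total revenue: $7604.30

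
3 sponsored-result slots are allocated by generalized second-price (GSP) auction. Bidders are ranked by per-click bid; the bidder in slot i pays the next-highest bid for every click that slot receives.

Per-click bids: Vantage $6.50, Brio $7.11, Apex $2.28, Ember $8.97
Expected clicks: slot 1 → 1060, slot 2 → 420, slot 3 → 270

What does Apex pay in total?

Ranked by bid: $8.97 (Ember) > $7.11 (Brio) > $6.50 (Vantage) > $2.28 (Apex)
Apex ranks below slot 3 → no slot, pays nothing.

Apex pays $0.00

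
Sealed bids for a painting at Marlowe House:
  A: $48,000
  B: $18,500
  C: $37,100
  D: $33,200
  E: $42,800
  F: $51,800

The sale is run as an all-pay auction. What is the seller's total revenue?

Total revenue: $231,400

Bids in order: 51,800 (F) > 48,000 (A) > 42,800 (E) > 37,100 (C) > 33,200 (D) > 18,500 (B)
Every bidder forfeits their bid regardless of winning.
Revenue = 48,000 + 18,500 + 37,100 + 33,200 + 42,800 + 51,800 = $231,400.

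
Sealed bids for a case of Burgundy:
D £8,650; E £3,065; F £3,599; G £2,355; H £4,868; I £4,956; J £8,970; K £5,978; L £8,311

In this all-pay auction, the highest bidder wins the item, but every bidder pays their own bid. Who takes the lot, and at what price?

J pays £8,970

Bids in order: 8,970 (J) > 8,650 (D) > 8,311 (L) > 5,978 (K) > 4,956 (I) > 4,868 (H) > …
J is highest and takes the item; every bidder forfeits their bid.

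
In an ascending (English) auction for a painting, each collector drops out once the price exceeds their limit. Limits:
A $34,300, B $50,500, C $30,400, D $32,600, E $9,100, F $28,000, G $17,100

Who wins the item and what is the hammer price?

Sorting limits: 50,500 (B) > 34,300 (A) > 32,600 (D) > 30,400 (C) > 28,000 (F) > 17,100 (G) > …
Once the price passes $34,300, only B is left; the hammer falls at A's limit of $34,300.

B wins at $34,300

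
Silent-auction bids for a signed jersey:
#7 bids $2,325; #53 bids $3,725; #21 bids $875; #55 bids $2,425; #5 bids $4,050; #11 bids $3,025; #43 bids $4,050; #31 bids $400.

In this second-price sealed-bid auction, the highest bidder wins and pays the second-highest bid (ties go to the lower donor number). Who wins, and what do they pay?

Rule: the highest bidder wins and pays the second-highest bid.
Bids ranked: 4,050 (#5) > 4,050 (#43) > 3,725 (#53) > 3,025 (#11) > 2,425 (#55) > 2,325 (#7) > …
Tie at $4,050 → #5 wins by tie-break.
#5 is highest; pays the second-highest bid, $4,050.

#5 pays $4,050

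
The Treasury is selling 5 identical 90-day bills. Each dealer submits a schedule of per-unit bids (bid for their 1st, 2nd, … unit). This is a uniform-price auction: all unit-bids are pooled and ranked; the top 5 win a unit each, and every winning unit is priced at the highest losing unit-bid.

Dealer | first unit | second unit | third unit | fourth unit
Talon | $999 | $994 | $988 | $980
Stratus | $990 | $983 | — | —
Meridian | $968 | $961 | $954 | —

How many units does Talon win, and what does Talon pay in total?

Talon: 3 units, pays $2,940

All unit-bids, highest first — top 5: 999 (Talon-1), 994 (Talon-2), 990 (Stratus-1), 988 (Talon-3), 983 (Stratus-2)
The (k+1)-th unit-bid is $980.
Talon wins 3 unit(s) at $980 each.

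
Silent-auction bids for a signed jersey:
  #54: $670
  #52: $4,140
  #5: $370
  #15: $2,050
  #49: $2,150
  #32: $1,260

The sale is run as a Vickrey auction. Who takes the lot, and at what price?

#52 pays $2,150

Bids ranked: 4,140 (#52) > 2,150 (#49) > 2,050 (#15) > 1,260 (#32) > 670 (#54) > 370 (#5)
#52 wins with the highest bid; price is set by the runner-up at $2,150.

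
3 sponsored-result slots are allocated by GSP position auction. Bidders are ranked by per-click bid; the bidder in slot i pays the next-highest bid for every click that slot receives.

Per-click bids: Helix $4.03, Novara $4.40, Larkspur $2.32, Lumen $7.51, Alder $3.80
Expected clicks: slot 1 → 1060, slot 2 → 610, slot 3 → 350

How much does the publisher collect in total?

Sorting advertisers: $7.51 (Lumen) > $4.40 (Novara) > $4.03 (Helix) > $3.80 (Alder) > …
Slot 1: Lumen pays $4.40 × 1060 = $4664.00
Slot 2: Novara pays $4.03 × 610 = $2458.30
Slot 3: Helix pays $3.80 × 350 = $1330.00
Total = $8452.30

Total revenue: $8452.30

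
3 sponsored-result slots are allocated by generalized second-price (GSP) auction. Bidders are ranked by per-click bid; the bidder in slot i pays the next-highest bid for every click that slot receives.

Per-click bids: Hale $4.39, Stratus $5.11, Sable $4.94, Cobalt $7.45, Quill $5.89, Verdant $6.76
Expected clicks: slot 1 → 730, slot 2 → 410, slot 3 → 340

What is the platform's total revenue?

Sorting advertisers: $7.45 (Cobalt) > $6.76 (Verdant) > $5.89 (Quill) > $5.11 (Stratus) > …
Slot 1: Cobalt pays $6.76 × 730 = $4934.80
Slot 2: Verdant pays $5.89 × 410 = $2414.90
Slot 3: Quill pays $5.11 × 340 = $1737.40
Total = $9087.10

Total revenue: $9087.10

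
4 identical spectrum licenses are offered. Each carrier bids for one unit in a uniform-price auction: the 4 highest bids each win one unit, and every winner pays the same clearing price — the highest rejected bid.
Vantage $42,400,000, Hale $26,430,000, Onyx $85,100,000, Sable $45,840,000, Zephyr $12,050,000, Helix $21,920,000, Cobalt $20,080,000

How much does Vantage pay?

Vantage pays $21,920,000

Ordering the bids: 85,100,000 (Onyx), 45,840,000 (Sable), 42,400,000 (Vantage), 26,430,000 (Hale), 21,920,000 (Helix), 20,080,000 (Cobalt), …
The 4 highest are Onyx, Sable, Vantage, Hale.
Clearing price = highest rejected bid = $21,920,000.
Vantage wins → pays $21,920,000.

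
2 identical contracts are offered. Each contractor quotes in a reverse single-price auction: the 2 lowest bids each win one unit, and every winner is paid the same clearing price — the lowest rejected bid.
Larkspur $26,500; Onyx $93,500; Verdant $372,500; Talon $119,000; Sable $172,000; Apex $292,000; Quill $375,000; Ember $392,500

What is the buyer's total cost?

Bids ranked low→high: 26,500 (Larkspur), 93,500 (Onyx), 119,000 (Talon), 172,000 (Sable), …
Winners (2 units): Larkspur, Onyx.
Clearing price = lowest rejected bid = $119,000.
Total cost = 2 × $119,000 = $238,000.

Total cost: $238,000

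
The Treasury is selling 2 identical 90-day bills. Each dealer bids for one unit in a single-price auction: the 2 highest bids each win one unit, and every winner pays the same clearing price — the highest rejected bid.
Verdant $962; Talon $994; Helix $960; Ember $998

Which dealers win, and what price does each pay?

Bids ranked high→low: 998 (Ember), 994 (Talon), 962 (Verdant), 960 (Helix)
Top 2: Ember, Talon.
First losing bid is Verdant's $962, which sets the uniform price.

Ember, Talon; each pays $962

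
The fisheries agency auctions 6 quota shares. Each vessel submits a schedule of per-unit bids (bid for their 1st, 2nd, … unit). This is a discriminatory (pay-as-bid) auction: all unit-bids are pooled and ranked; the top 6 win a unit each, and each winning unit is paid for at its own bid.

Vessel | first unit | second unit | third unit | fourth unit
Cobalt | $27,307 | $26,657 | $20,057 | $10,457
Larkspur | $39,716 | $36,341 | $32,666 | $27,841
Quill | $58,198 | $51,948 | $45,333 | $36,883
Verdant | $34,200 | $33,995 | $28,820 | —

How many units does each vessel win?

Merging the schedules and taking the best 6: 58,198 (Quill-1), 51,948 (Quill-2), 45,333 (Quill-3), 39,716 (Larkspur-1), 36,883 (Quill-4), 36,341 (Larkspur-2)
Next rejected bid: $34,200 (not a price — pay-as-bid).
Allocation: Larkspur 2, Quill 4.

Larkspur 2, Quill 4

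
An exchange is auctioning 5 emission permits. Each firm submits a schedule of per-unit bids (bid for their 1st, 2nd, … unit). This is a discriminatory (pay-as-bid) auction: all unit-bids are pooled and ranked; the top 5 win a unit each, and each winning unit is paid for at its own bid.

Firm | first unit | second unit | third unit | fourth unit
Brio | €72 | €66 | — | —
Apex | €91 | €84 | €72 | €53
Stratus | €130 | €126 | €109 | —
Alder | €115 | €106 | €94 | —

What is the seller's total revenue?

All unit-bids, highest first — top 5: 130 (Stratus-1), 126 (Stratus-2), 115 (Alder-1), 109 (Stratus-3), 106 (Alder-2)
Next rejected bid: €94 (not a price — pay-as-bid).
Each winning unit pays its own bid.
Revenue = 130 + 126 + 115 + 109 + 106 = €586.

Total revenue: €586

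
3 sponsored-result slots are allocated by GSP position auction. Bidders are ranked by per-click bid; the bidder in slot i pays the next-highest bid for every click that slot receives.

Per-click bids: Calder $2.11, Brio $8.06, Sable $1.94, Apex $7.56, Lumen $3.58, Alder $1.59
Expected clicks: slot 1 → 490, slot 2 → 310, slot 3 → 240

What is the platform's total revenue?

Total revenue: $5320.60

Sorting advertisers: $8.06 (Brio) > $7.56 (Apex) > $3.58 (Lumen) > $2.11 (Calder) > …
Slot 1: Brio pays $7.56 × 490 = $3704.40
Slot 2: Apex pays $3.58 × 310 = $1109.80
Slot 3: Lumen pays $2.11 × 240 = $506.40
Total = $5320.60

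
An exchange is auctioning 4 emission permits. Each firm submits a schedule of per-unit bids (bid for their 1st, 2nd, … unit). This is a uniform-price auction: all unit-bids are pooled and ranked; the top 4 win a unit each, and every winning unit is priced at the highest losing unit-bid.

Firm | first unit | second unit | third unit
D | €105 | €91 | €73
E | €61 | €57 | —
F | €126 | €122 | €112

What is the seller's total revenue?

Merging the schedules and taking the best 4: 126 (F-1), 122 (F-2), 112 (F-3), 105 (D-1)
The (k+1)-th unit-bid is €91.
Allocation: D 1, F 3. Every unit priced at €91.
Revenue = 4 × 91 = €364.

Total revenue: €364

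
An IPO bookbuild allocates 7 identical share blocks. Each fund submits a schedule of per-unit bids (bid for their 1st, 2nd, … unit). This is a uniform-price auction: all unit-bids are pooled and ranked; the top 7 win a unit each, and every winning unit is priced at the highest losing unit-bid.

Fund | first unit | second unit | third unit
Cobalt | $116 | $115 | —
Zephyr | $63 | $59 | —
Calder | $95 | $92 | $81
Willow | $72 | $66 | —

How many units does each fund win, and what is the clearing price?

All unit-bids, highest first — top 7: 116 (Cobalt-1), 115 (Cobalt-2), 95 (Calder-1), 92 (Calder-2), 81 (Calder-3), 72 (Willow-1), 66 (Willow-2)
Highest rejected unit-bid = $63.
Allocation: Calder 3, Cobalt 2, Willow 2.

Calder 3, Cobalt 2, Willow 2; clearing price $63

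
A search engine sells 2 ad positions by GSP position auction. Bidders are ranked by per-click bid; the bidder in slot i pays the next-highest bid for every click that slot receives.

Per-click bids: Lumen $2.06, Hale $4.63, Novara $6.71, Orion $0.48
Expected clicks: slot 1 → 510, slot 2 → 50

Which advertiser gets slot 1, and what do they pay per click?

Novara; $4.63 per click

Ranked by bid: $6.71 (Novara) > $4.63 (Hale) > $2.06 (Lumen) > …
Slot 1 goes to the first-ranked bidder, Novara, who pays the next bid down: $4.63/click.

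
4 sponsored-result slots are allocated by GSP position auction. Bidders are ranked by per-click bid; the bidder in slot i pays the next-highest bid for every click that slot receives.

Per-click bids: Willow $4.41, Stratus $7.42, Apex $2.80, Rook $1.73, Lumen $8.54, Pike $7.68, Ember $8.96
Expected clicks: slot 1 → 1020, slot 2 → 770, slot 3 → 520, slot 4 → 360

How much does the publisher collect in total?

Per-click bids in order: $8.96 (Ember) > $8.54 (Lumen) > $7.68 (Pike) > $7.42 (Stratus) > $4.41 (Willow) > …
Slot 1: Ember pays $8.54 × 1020 = $8710.80
Slot 2: Lumen pays $7.68 × 770 = $5913.60
Slot 3: Pike pays $7.42 × 520 = $3858.40
Slot 4: Stratus pays $4.41 × 360 = $1587.60
Total = $20070.40

Total revenue: $20070.40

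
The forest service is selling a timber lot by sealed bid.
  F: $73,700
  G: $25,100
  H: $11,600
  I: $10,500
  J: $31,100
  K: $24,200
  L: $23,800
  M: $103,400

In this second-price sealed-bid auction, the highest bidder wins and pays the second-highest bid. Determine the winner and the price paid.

M pays $73,700

Second-price sealed-bid auction: the highest bidder wins and pays the second-highest bid.
Bids in order: 103,400 (M) > 73,700 (F) > 31,100 (J) > 25,100 (G) > 24,200 (K) > 23,800 (L) > …
Second-price: M pays F's bid of $73,700.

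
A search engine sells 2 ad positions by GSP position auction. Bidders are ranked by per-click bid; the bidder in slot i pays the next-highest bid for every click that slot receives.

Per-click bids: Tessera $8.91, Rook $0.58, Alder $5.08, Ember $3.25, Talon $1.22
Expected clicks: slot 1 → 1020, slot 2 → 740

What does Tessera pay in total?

Tessera pays $5181.60

Per-click bids in order: $8.91 (Tessera) > $5.08 (Alder) > $3.25 (Ember) > …
Tessera holds slot 1 → pays next bid $5.08 × 1020 clicks = $5181.60.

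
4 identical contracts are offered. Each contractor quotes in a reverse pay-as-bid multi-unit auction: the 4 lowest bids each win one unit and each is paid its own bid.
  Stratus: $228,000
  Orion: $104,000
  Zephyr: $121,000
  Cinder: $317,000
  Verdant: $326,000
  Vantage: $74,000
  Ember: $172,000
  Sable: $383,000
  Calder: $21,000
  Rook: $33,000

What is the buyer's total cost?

Bids ranked low→high: 21,000 (Calder), 33,000 (Rook), 74,000 (Vantage), 104,000 (Orion), 121,000 (Zephyr), 172,000 (Ember), …
Winners (4 units): Calder, Rook, Vantage, Orion.
Total cost = 21,000 + 33,000 + 74,000 + 104,000 = $232,000.

Total cost: $232,000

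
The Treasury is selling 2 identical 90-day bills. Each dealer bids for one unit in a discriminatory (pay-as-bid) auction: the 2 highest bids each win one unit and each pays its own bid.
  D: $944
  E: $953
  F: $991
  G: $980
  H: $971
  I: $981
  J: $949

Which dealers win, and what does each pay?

Ordering the bids: 991 (F), 981 (I), 980 (G), 971 (H), …
Winners (2 units): F, I.
Each winner pays its own bid: F $991, I $981.

F $991, I $981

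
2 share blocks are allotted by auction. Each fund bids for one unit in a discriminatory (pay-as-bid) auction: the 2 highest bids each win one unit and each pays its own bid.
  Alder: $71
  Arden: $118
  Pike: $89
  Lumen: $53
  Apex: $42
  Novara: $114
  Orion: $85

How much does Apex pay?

Sorting: 118 (Arden), 114 (Novara), 89 (Pike), 85 (Orion), …
Winners (2 units): Arden, Novara.
Apex does not win → $0.

Apex pays $0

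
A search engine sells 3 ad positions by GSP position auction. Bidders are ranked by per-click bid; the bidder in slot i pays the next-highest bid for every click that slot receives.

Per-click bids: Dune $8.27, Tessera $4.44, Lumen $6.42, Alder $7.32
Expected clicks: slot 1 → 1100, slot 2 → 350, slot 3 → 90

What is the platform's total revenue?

Total revenue: $10698.60

Per-click bids in order: $8.27 (Dune) > $7.32 (Alder) > $6.42 (Lumen) > $4.44 (Tessera)
Slot 1: Dune pays $7.32 × 1100 = $8052.00
Slot 2: Alder pays $6.42 × 350 = $2247.00
Slot 3: Lumen pays $4.44 × 90 = $399.60
Total = $10698.60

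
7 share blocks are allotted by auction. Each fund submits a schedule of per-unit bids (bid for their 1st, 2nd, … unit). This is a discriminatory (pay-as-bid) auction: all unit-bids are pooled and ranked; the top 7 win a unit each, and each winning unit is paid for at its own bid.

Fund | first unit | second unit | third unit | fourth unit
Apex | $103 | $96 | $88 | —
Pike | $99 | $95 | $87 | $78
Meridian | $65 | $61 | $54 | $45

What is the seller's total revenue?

Merging the schedules and taking the best 7: 103 (Apex-1), 99 (Pike-1), 96 (Apex-2), 95 (Pike-2), 88 (Apex-3), 87 (Pike-3), 78 (Pike-4)
Next rejected bid: $65 (not a price — pay-as-bid).
Each winning unit pays its own bid.
Revenue = 103 + 99 + 96 + 95 + 88 + 87 + 78 = $646.

Total revenue: $646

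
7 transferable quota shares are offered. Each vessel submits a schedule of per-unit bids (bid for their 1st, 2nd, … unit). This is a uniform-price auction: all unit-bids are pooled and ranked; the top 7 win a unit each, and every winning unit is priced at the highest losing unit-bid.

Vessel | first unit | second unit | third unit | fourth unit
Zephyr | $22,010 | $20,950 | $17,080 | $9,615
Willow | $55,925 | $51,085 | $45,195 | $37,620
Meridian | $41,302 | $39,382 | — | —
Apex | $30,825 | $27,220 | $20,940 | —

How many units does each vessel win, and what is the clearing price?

Pooled unit-bids ranked (top 7): 55,925 (Willow-1), 51,085 (Willow-2), 45,195 (Willow-3), 41,302 (Meridian-1), 39,382 (Meridian-2), 37,620 (Willow-4), 30,825 (Apex-1)
The (k+1)-th unit-bid is $27,220.
Allocation: Apex 1, Meridian 2, Willow 4.

Apex 1, Meridian 2, Willow 4; clearing price $27,220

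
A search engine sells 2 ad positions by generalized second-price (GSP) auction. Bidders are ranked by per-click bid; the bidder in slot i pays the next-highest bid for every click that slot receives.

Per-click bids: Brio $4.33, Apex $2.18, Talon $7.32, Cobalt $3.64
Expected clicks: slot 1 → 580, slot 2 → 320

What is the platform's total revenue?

Total revenue: $3676.20

Per-click bids in order: $7.32 (Talon) > $4.33 (Brio) > $3.64 (Cobalt) > …
Slot 1: Talon pays $4.33 × 580 = $2511.40
Slot 2: Brio pays $3.64 × 320 = $1164.80
Total = $3676.20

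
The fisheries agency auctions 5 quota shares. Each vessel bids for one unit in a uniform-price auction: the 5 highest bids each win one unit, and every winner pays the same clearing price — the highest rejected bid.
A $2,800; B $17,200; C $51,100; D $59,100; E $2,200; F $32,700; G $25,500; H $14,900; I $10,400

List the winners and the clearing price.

Bids ranked high→low: 59,100 (D), 51,100 (C), 32,700 (F), 25,500 (G), 17,200 (B), 14,900 (H), 10,400 (I), …
Top 5: D, C, F, G, B.
Clearing price = highest rejected bid = $14,900.

D, C, F, G, B; each pays $14,900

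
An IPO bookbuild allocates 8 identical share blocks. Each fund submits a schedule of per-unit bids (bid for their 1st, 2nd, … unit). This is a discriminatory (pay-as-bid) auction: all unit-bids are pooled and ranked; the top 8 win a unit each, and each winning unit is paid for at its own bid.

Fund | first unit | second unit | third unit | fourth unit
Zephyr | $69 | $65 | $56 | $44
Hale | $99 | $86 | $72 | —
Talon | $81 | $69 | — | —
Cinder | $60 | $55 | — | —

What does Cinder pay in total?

Pooled unit-bids ranked (top 8): 99 (Hale-1), 86 (Hale-2), 81 (Talon-1), 72 (Hale-3), 69 (Zephyr-1), 69 (Talon-2), 65 (Zephyr-2), 60 (Cinder-1)
Next rejected bid: $56 (not a price — pay-as-bid).
Cinder's winning unit-bids: 60 = $60.

Cinder pays $60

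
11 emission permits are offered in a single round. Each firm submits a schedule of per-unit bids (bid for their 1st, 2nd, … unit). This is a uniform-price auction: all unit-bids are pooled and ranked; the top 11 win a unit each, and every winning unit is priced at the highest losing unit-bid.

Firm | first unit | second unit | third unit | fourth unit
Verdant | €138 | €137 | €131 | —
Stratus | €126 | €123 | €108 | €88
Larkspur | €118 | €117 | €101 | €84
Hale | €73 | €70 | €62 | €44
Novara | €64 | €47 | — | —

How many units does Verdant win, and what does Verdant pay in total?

Merging the schedules and taking the best 11: 138 (Verdant-1), 137 (Verdant-2), 131 (Verdant-3), 126 (Stratus-1), 123 (Stratus-2), 118 (Larkspur-1), 117 (Larkspur-2), 108 (Stratus-3), 101 (Larkspur-3), 88 (Stratus-4), 84 (Larkspur-4)
Highest rejected unit-bid = €73.
Verdant wins 3 unit(s) at €73 each.

Verdant: 3 units, pays €219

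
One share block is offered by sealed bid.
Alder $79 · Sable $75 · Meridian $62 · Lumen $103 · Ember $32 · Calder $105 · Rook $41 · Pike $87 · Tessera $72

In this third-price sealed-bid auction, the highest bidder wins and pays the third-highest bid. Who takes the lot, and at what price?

Calder pays $87

Third-price sealed-bid auction: the highest bidder wins and pays the third-highest bid.
Bids in order: 105 (Calder) > 103 (Lumen) > 87 (Pike) > 79 (Alder) > 75 (Sable) > 72 (Tessera) > …
Calder wins; payment is bid #3 in the ranking = $87.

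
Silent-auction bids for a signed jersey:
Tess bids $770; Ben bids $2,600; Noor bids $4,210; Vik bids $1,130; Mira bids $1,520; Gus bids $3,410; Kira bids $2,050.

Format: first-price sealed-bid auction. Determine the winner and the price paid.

Bids in order: 4,210 (Noor) > 3,410 (Gus) > 2,600 (Ben) > 2,050 (Kira) > 1,520 (Mira) > 1,130 (Vik) > …
Noor is highest → pays own bid, $4,210.

Noor pays $4,210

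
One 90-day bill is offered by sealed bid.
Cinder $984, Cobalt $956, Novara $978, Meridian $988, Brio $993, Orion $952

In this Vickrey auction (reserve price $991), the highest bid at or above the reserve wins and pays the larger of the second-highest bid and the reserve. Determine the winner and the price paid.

Brio pays $991

Sorting bids: 993 (Brio) > 988 (Meridian) > 984 (Cinder) > 978 (Novara) > 956 (Cobalt) > 952 (Orion)
Highest eligible bid: Brio at $993.
max(second-highest $988, reserve $991) = $991.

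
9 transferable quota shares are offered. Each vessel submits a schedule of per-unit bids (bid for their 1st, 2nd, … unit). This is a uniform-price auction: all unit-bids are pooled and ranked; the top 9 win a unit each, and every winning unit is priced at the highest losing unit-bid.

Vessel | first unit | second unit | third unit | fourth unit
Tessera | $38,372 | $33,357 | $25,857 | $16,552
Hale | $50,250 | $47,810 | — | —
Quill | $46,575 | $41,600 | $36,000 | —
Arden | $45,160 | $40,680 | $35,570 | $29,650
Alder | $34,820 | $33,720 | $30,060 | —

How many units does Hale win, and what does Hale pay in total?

Hale: 2 units, pays $69,640

Pooled unit-bids ranked (top 9): 50,250 (Hale-1), 47,810 (Hale-2), 46,575 (Quill-1), 45,160 (Arden-1), 41,600 (Quill-2), 40,680 (Arden-2), 38,372 (Tessera-1), 36,000 (Quill-3), 35,570 (Arden-3)
Highest rejected unit-bid = $34,820.
Hale wins 2 unit(s) at $34,820 each.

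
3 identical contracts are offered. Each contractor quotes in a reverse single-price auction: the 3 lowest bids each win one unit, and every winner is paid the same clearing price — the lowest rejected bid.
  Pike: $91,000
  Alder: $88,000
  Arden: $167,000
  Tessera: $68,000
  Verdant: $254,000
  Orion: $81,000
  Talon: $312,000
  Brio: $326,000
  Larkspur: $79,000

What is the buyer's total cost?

Total cost: $264,000

Bids ranked low→high: 68,000 (Tessera), 79,000 (Larkspur), 81,000 (Orion), 88,000 (Alder), 91,000 (Pike), …
Winners (3 units): Tessera, Larkspur, Orion.
Clearing price = lowest rejected bid = $88,000.
Total cost = 3 × $88,000 = $264,000.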